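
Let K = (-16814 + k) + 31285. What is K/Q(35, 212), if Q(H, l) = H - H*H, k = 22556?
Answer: -37027/1190 ≈ -31.115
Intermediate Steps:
K = 37027 (K = (-16814 + 22556) + 31285 = 5742 + 31285 = 37027)
Q(H, l) = H - H²
K/Q(35, 212) = 37027/((35*(1 - 1*35))) = 37027/((35*(1 - 35))) = 37027/((35*(-34))) = 37027/(-1190) = 37027*(-1/1190) = -37027/1190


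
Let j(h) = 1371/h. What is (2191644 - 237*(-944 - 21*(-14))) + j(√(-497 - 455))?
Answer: 2345694 - 1371*I*√238/476 ≈ 2.3457e+6 - 44.434*I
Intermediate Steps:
(2191644 - 237*(-944 - 21*(-14))) + j(√(-497 - 455)) = (2191644 - 237*(-944 - 21*(-14))) + 1371/(√(-497 - 455)) = (2191644 - 237*(-944 - 1*(-294))) + 1371/(√(-952)) = (2191644 - 237*(-944 + 294)) + 1371/((2*I*√238)) = (2191644 - 237*(-650)) + 1371*(-I*√238/476) = (2191644 + 154050) - 1371*I*√238/476 = 2345694 - 1371*I*√238/476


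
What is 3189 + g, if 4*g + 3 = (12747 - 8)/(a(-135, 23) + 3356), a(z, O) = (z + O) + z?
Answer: 9915454/3109 ≈ 3189.3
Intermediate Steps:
a(z, O) = O + 2*z (a(z, O) = (O + z) + z = O + 2*z)
g = 853/3109 (g = -3/4 + ((12747 - 8)/((23 + 2*(-135)) + 3356))/4 = -3/4 + (12739/((23 - 270) + 3356))/4 = -3/4 + (12739/(-247 + 3356))/4 = -3/4 + (12739/3109)/4 = -3/4 + (12739*(1/3109))/4 = -3/4 + (1/4)*(12739/3109) = -3/4 + 12739/12436 = 853/3109 ≈ 0.27436)
3189 + g = 3189 + 853/3109 = 9915454/3109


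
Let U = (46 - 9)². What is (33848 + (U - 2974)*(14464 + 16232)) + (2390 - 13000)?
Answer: -49243842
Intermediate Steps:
U = 1369 (U = 37² = 1369)
(33848 + (U - 2974)*(14464 + 16232)) + (2390 - 13000) = (33848 + (1369 - 2974)*(14464 + 16232)) + (2390 - 13000) = (33848 - 1605*30696) - 10610 = (33848 - 49267080) - 10610 = -49233232 - 10610 = -49243842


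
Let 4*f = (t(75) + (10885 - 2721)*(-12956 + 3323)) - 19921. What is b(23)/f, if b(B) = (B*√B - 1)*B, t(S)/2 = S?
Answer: 92/78663583 - 2116*√23/78663583 ≈ -0.00012784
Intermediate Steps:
t(S) = 2*S
f = -78663583/4 (f = ((2*75 + (10885 - 2721)*(-12956 + 3323)) - 19921)/4 = ((150 + 8164*(-9633)) - 19921)/4 = ((150 - 78643812) - 19921)/4 = (-78643662 - 19921)/4 = (¼)*(-78663583) = -78663583/4 ≈ -1.9666e+7)
b(B) = B*(-1 + B^(3/2)) (b(B) = (B^(3/2) - 1)*B = (-1 + B^(3/2))*B = B*(-1 + B^(3/2)))
b(23)/f = (23^(5/2) - 1*23)/(-78663583/4) = (529*√23 - 23)*(-4/78663583) = (-23 + 529*√23)*(-4/78663583) = 92/78663583 - 2116*√23/78663583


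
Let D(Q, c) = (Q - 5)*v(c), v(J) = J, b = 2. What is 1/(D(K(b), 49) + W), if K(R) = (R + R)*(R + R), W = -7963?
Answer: -1/7424 ≈ -0.00013470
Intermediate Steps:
K(R) = 4*R**2 (K(R) = (2*R)*(2*R) = 4*R**2)
D(Q, c) = c*(-5 + Q) (D(Q, c) = (Q - 5)*c = (-5 + Q)*c = c*(-5 + Q))
1/(D(K(b), 49) + W) = 1/(49*(-5 + 4*2**2) - 7963) = 1/(49*(-5 + 4*4) - 7963) = 1/(49*(-5 + 16) - 7963) = 1/(49*11 - 7963) = 1/(539 - 7963) = 1/(-7424) = -1/7424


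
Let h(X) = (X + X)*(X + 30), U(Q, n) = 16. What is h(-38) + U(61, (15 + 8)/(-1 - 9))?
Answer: 624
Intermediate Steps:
h(X) = 2*X*(30 + X) (h(X) = (2*X)*(30 + X) = 2*X*(30 + X))
h(-38) + U(61, (15 + 8)/(-1 - 9)) = 2*(-38)*(30 - 38) + 16 = 2*(-38)*(-8) + 16 = 608 + 16 = 624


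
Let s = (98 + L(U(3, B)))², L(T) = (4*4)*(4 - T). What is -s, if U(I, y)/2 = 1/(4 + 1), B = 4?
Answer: -605284/25 ≈ -24211.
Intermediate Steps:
U(I, y) = ⅖ (U(I, y) = 2/(4 + 1) = 2/5 = 2*(⅕) = ⅖)
L(T) = 64 - 16*T (L(T) = 16*(4 - T) = 64 - 16*T)
s = 605284/25 (s = (98 + (64 - 16*⅖))² = (98 + (64 - 32/5))² = (98 + 288/5)² = (778/5)² = 605284/25 ≈ 24211.)
-s = -1*605284/25 = -605284/25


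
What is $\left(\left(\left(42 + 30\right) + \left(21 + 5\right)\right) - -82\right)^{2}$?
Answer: $32400$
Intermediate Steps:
$\left(\left(\left(42 + 30\right) + \left(21 + 5\right)\right) - -82\right)^{2} = \left(\left(72 + 26\right) + 82\right)^{2} = \left(98 + 82\right)^{2} = 180^{2} = 32400$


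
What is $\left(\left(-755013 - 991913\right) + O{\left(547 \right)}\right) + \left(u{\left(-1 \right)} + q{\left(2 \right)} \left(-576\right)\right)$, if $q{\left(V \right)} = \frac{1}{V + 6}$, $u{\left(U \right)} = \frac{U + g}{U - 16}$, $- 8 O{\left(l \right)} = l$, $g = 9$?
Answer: $- \frac{237601091}{136} \approx -1.7471 \cdot 10^{6}$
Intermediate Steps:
$O{\left(l \right)} = - \frac{l}{8}$
$u{\left(U \right)} = \frac{9 + U}{-16 + U}$ ($u{\left(U \right)} = \frac{U + 9}{U - 16} = \frac{9 + U}{-16 + U}$)
$q{\left(V \right)} = \frac{1}{6 + V}$
$\left(\left(-755013 - 991913\right) + O{\left(547 \right)}\right) + \left(u{\left(-1 \right)} + q{\left(2 \right)} \left(-576\right)\right) = \left(\left(-755013 - 991913\right) - \frac{547}{8}\right) + \left(\frac{9 - 1}{-16 - 1} + \frac{1}{6 + 2} \left(-576\right)\right) = \left(-1746926 - \frac{547}{8}\right) + \left(\frac{1}{-17} \cdot 8 + \frac{1}{8} \left(-576\right)\right) = - \frac{13975955}{8} + \left(\left(- \frac{1}{17}\right) 8 + \frac{1}{8} \left(-576\right)\right) = - \frac{13975955}{8} - \frac{1232}{17} = - \frac{237601091}{136}$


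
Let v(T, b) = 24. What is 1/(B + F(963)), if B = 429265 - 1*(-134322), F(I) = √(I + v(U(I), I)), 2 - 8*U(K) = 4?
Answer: 563587/317630305582 - √987/317630305582 ≈ 1.7742e-6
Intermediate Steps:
U(K) = -¼ (U(K) = ¼ - ⅛*4 = ¼ - ½ = -¼)
F(I) = √(24 + I) (F(I) = √(I + 24) = √(24 + I))
B = 563587 (B = 429265 + 134322 = 563587)
1/(B + F(963)) = 1/(563587 + √(24 + 963)) = 1/(563587 + √987)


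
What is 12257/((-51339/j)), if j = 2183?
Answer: -26757031/51339 ≈ -521.18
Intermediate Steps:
12257/((-51339/j)) = 12257/((-51339/2183)) = 12257/((-51339*1/2183)) = 12257/(-51339/2183) = 12257*(-2183/51339) = -26757031/51339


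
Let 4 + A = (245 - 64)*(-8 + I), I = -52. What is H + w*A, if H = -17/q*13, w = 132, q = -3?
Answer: -4301923/3 ≈ -1.4340e+6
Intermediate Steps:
A = -10864 (A = -4 + (245 - 64)*(-8 - 52) = -4 + 181*(-60) = -4 - 10860 = -10864)
H = 221/3 (H = -17/(-3)*13 = -17*(-1/3)*13 = (17/3)*13 = 221/3 ≈ 73.667)
H + w*A = 221/3 + 132*(-10864) = 221/3 - 1434048 = -4301923/3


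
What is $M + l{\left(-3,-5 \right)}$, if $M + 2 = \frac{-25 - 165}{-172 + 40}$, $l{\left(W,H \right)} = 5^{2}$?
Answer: $\frac{1613}{66} \approx 24.439$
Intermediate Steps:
$l{\left(W,H \right)} = 25$
$M = - \frac{37}{66}$ ($M = -2 + \frac{-25 - 165}{-172 + 40} = -2 - \frac{190}{-132} = -2 - - \frac{95}{66} = -2 + \frac{95}{66} = - \frac{37}{66} \approx -0.56061$)
$M + l{\left(-3,-5 \right)} = - \frac{37}{66} + 25 = \frac{1613}{66}$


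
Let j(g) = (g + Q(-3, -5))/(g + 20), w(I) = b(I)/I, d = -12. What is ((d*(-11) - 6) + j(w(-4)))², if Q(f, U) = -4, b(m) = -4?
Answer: 776161/49 ≈ 15840.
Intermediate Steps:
w(I) = -4/I
j(g) = (-4 + g)/(20 + g) (j(g) = (g - 4)/(g + 20) = (-4 + g)/(20 + g))
((d*(-11) - 6) + j(w(-4)))² = ((-12*(-11) - 6) + (-4 - 4/(-4))/(20 - 4/(-4)))² = ((132 - 6) + (-4 - 4*(-¼))/(20 - 4*(-¼)))² = (126 + (-4 + 1)/(20 + 1))² = (126 - 3/21)² = (126 + (1/21)*(-3))² = (126 - ⅐)² = (881/7)² = 776161/49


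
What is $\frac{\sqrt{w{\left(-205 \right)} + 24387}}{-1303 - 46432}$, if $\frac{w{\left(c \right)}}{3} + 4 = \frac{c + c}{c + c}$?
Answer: $- \frac{\sqrt{24378}}{47735} \approx -0.0032709$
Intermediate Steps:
$w{\left(c \right)} = -9$ ($w{\left(c \right)} = -12 + 3 \frac{c + c}{c + c} = -12 + 3 \frac{2 c}{2 c} = -12 + 3 \cdot 2 c \frac{1}{2 c} = -12 + 3 \cdot 1 = -12 + 3 = -9$)
$\frac{\sqrt{w{\left(-205 \right)} + 24387}}{-1303 - 46432} = \frac{\sqrt{-9 + 24387}}{-1303 - 46432} = \frac{\sqrt{24378}}{-47735} = \sqrt{24378} \left(- \frac{1}{47735}\right) = - \frac{\sqrt{24378}}{47735}$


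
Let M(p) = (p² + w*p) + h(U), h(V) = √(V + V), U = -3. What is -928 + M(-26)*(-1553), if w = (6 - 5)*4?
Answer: -889244 - 1553*I*√6 ≈ -8.8924e+5 - 3804.1*I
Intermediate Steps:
h(V) = √2*√V (h(V) = √(2*V) = √2*√V)
w = 4 (w = 1*4 = 4)
M(p) = p² + 4*p + I*√6 (M(p) = (p² + 4*p) + √2*√(-3) = (p² + 4*p) + √2*(I*√3) = (p² + 4*p) + I*√6 = p² + 4*p + I*√6)
-928 + M(-26)*(-1553) = -928 + ((-26)² + 4*(-26) + I*√6)*(-1553) = -928 + (676 - 104 + I*√6)*(-1553) = -928 + (572 + I*√6)*(-1553) = -928 + (-888316 - 1553*I*√6) = -889244 - 1553*I*√6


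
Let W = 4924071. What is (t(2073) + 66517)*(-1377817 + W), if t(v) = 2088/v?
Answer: 162999816719522/691 ≈ 2.3589e+11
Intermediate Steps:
(t(2073) + 66517)*(-1377817 + W) = (2088/2073 + 66517)*(-1377817 + 4924071) = (2088*(1/2073) + 66517)*3546254 = (696/691 + 66517)*3546254 = (45963943/691)*3546254 = 162999816719522/691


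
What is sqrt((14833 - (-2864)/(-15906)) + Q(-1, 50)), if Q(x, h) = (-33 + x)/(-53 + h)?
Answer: sqrt(938895797103)/7953 ≈ 121.84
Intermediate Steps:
Q(x, h) = (-33 + x)/(-53 + h)
sqrt((14833 - (-2864)/(-15906)) + Q(-1, 50)) = sqrt((14833 - (-2864)/(-15906)) + (-33 - 1)/(-53 + 50)) = sqrt((14833 - (-2864)*(-1)/15906) - 34/(-3)) = sqrt((14833 - 1*1432/7953) - 1/3*(-34)) = sqrt((14833 - 1432/7953) + 34/3) = sqrt(117965417/7953 + 34/3) = sqrt(118055551/7953) = sqrt(938895797103)/7953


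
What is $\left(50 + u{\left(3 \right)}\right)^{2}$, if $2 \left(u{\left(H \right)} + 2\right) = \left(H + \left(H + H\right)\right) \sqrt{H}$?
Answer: $\frac{9459}{4} + 432 \sqrt{3} \approx 3113.0$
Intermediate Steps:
$u{\left(H \right)} = -2 + \frac{3 H^{\frac{3}{2}}}{2}$ ($u{\left(H \right)} = -2 + \frac{\left(H + \left(H + H\right)\right) \sqrt{H}}{2} = -2 + \frac{\left(H + 2 H\right) \sqrt{H}}{2} = -2 + \frac{3 H \sqrt{H}}{2} = -2 + \frac{3 H^{\frac{3}{2}}}{2}$)
$\left(50 + u{\left(3 \right)}\right)^{2} = \left(50 - \left(2 - \frac{3 \cdot 3^{\frac{3}{2}}}{2}\right)\right)^{2} = \left(50 - \left(2 - \frac{3 \cdot 3 \sqrt{3}}{2}\right)\right)^{2} = \left(50 - \left(2 - \frac{9 \sqrt{3}}{2}\right)\right)^{2} = \left(48 + \frac{9 \sqrt{3}}{2}\right)^{2}$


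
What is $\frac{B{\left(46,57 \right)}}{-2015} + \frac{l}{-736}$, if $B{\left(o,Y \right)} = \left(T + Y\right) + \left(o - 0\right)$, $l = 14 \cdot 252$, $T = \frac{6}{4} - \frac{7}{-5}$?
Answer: $- \frac{4491789}{926900} \approx -4.846$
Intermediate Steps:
$T = \frac{29}{10}$ ($T = 6 \cdot \frac{1}{4} - - \frac{7}{5} = \frac{3}{2} + \frac{7}{5} = \frac{29}{10} \approx 2.9$)
$l = 3528$
$B{\left(o,Y \right)} = \frac{29}{10} + Y + o$ ($B{\left(o,Y \right)} = \left(\frac{29}{10} + Y\right) + \left(o - 0\right) = \left(\frac{29}{10} + Y\right) + \left(o + 0\right) = \left(\frac{29}{10} + Y\right) + o = \frac{29}{10} + Y + o$)
$\frac{B{\left(46,57 \right)}}{-2015} + \frac{l}{-736} = \frac{\frac{29}{10} + 57 + 46}{-2015} + \frac{3528}{-736} = \frac{1059}{10} \left(- \frac{1}{2015}\right) + 3528 \left(- \frac{1}{736}\right) = - \frac{1059}{20150} - \frac{441}{92} = - \frac{4491789}{926900}$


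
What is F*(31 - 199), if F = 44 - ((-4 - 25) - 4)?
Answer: -12936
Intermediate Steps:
F = 77 (F = 44 - (-29 - 4) = 44 - 1*(-33) = 44 + 33 = 77)
F*(31 - 199) = 77*(31 - 199) = 77*(-168) = -12936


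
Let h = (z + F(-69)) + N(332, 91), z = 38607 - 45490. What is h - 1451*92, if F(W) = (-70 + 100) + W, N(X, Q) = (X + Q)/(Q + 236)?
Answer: -15304985/109 ≈ -1.4041e+5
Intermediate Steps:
N(X, Q) = (Q + X)/(236 + Q)
z = -6883
F(W) = 30 + W
h = -754357/109 (h = (-6883 + (30 - 69)) + (91 + 332)/(236 + 91) = (-6883 - 39) + 423/327 = -6922 + (1/327)*423 = -6922 + 141/109 = -754357/109 ≈ -6920.7)
h - 1451*92 = -754357/109 - 1451*92 = -754357/109 - 133492 = -15304985/109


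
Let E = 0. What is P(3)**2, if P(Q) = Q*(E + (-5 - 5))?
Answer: 900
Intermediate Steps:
P(Q) = -10*Q (P(Q) = Q*(0 + (-5 - 5)) = Q*(0 - 10) = Q*(-10) = -10*Q)
P(3)**2 = (-10*3)**2 = (-30)**2 = 900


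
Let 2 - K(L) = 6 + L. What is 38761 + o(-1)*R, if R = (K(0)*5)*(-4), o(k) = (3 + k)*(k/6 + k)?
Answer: 115723/3 ≈ 38574.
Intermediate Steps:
K(L) = -4 - L (K(L) = 2 - (6 + L) = 2 + (-6 - L) = -4 - L)
o(k) = 7*k*(3 + k)/6 (o(k) = (3 + k)*(k*(⅙) + k) = (3 + k)*(k/6 + k) = (3 + k)*(7*k/6) = 7*k*(3 + k)/6)
R = 80 (R = ((-4 - 1*0)*5)*(-4) = ((-4 + 0)*5)*(-4) = -4*5*(-4) = -20*(-4) = 80)
38761 + o(-1)*R = 38761 + ((7/6)*(-1)*(3 - 1))*80 = 38761 + ((7/6)*(-1)*2)*80 = 38761 - 7/3*80 = 38761 - 560/3 = 115723/3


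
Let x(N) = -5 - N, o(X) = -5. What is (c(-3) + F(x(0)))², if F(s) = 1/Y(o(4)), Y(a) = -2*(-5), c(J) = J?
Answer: 841/100 ≈ 8.4100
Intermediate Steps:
Y(a) = 10
F(s) = ⅒ (F(s) = 1/10 = ⅒)
(c(-3) + F(x(0)))² = (-3 + ⅒)² = (-29/10)² = 841/100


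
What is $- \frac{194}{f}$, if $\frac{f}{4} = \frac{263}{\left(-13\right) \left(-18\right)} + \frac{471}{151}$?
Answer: $- \frac{1713699}{149927} \approx -11.43$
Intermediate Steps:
$f = \frac{299854}{17667}$ ($f = 4 \left(\frac{263}{\left(-13\right) \left(-18\right)} + \frac{471}{151}\right) = 4 \left(\frac{263}{234} + 471 \cdot \frac{1}{151}\right) = 4 \left(263 \cdot \frac{1}{234} + \frac{471}{151}\right) = 4 \left(\frac{263}{234} + \frac{471}{151}\right) = 4 \cdot \frac{149927}{35334} = \frac{299854}{17667} \approx 16.973$)
$- \frac{194}{f} = - \frac{194}{\frac{299854}{17667}} = \left(-194\right) \frac{17667}{299854} = - \frac{1713699}{149927}$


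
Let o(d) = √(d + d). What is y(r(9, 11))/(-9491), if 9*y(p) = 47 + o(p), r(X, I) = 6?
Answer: -47/85419 - 2*√3/85419 ≈ -0.00059078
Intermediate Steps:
o(d) = √2*√d (o(d) = √(2*d) = √2*√d)
y(p) = 47/9 + √2*√p/9 (y(p) = (47 + √2*√p)/9 = 47/9 + √2*√p/9)
y(r(9, 11))/(-9491) = (47/9 + √2*√6/9)/(-9491) = (47/9 + 2*√3/9)*(-1/9491) = -47/85419 - 2*√3/85419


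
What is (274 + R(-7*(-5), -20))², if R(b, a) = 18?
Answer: 85264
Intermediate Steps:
(274 + R(-7*(-5), -20))² = (274 + 18)² = 292² = 85264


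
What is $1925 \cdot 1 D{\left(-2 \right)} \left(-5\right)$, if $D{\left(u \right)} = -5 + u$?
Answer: $67375$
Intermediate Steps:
$1925 \cdot 1 D{\left(-2 \right)} \left(-5\right) = 1925 \cdot 1 \left(-5 - 2\right) \left(-5\right) = 1925 \cdot 1 \left(-7\right) \left(-5\right) = 1925 \left(\left(-7\right) \left(-5\right)\right) = 1925 \cdot 35 = 67375$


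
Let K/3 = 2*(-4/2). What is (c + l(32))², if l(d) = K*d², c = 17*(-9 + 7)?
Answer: 151831684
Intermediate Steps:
c = -34 (c = 17*(-2) = -34)
K = -12 (K = 3*(2*(-4/2)) = 3*(2*(-4*½)) = 3*(2*(-2)) = 3*(-4) = -12)
l(d) = -12*d²
(c + l(32))² = (-34 - 12*32²)² = (-34 - 12*1024)² = (-34 - 12288)² = (-12322)² = 151831684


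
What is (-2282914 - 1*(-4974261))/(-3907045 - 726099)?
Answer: -2691347/4633144 ≈ -0.58089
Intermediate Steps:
(-2282914 - 1*(-4974261))/(-3907045 - 726099) = (-2282914 + 4974261)/(-4633144) = 2691347*(-1/4633144) = -2691347/4633144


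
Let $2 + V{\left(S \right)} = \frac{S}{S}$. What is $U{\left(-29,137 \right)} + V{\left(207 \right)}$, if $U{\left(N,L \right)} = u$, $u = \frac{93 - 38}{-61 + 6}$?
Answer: $-2$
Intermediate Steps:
$V{\left(S \right)} = -1$ ($V{\left(S \right)} = -2 + \frac{S}{S} = -2 + 1 = -1$)
$u = -1$ ($u = \frac{55}{-55} = 55 \left(- \frac{1}{55}\right) = -1$)
$U{\left(N,L \right)} = -1$
$U{\left(-29,137 \right)} + V{\left(207 \right)} = -1 - 1 = -2$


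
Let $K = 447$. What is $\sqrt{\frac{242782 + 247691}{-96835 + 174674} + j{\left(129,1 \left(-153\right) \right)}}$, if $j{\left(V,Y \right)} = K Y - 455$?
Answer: $\frac{i \sqrt{417093534493319}}{77839} \approx 262.37 i$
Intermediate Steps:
$j{\left(V,Y \right)} = -455 + 447 Y$ ($j{\left(V,Y \right)} = 447 Y - 455 = -455 + 447 Y$)
$\sqrt{\frac{242782 + 247691}{-96835 + 174674} + j{\left(129,1 \left(-153\right) \right)}} = \sqrt{\frac{242782 + 247691}{-96835 + 174674} + \left(-455 + 447 \cdot 1 \left(-153\right)\right)} = \sqrt{\frac{490473}{77839} + \left(-455 + 447 \left(-153\right)\right)} = \sqrt{490473 \cdot \frac{1}{77839} - 68846} = \sqrt{\frac{490473}{77839} - 68846} = \sqrt{- \frac{5358413321}{77839}} = \frac{i \sqrt{417093534493319}}{77839}$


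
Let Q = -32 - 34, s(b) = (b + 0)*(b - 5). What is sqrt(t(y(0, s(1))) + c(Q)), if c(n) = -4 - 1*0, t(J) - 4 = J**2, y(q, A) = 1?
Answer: 1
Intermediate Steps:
s(b) = b*(-5 + b)
Q = -66
t(J) = 4 + J**2
c(n) = -4 (c(n) = -4 + 0 = -4)
sqrt(t(y(0, s(1))) + c(Q)) = sqrt((4 + 1**2) - 4) = sqrt((4 + 1) - 4) = sqrt(5 - 4) = sqrt(1) = 1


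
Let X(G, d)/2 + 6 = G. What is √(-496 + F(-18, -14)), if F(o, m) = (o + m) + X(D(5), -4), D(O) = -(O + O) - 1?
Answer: I*√562 ≈ 23.707*I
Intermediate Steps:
D(O) = -1 - 2*O (D(O) = -2*O - 1 = -1 - 2*O)
X(G, d) = -12 + 2*G
F(o, m) = -34 + m + o (F(o, m) = (o + m) + (-12 + 2*(-1 - 2*5)) = (m + o) + (-12 + 2*(-1 - 10)) = (m + o) + (-12 + 2*(-11)) = (m + o) + (-12 - 22) = (m + o) - 34 = -34 + m + o)
√(-496 + F(-18, -14)) = √(-496 + (-34 - 14 - 18)) = √(-496 - 66) = √(-562) = I*√562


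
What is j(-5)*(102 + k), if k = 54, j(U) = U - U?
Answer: 0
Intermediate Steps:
j(U) = 0
j(-5)*(102 + k) = 0*(102 + 54) = 0*156 = 0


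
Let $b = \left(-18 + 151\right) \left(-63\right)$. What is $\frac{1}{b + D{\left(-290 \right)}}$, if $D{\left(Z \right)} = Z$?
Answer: $- \frac{1}{8669} \approx -0.00011535$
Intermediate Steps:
$b = -8379$ ($b = 133 \left(-63\right) = -8379$)
$\frac{1}{b + D{\left(-290 \right)}} = \frac{1}{-8379 - 290} = \frac{1}{-8669} = - \frac{1}{8669}$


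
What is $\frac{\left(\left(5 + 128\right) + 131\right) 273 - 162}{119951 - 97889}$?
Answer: $\frac{11985}{3677} \approx 3.2594$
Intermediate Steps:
$\frac{\left(\left(5 + 128\right) + 131\right) 273 - 162}{119951 - 97889} = \frac{\left(133 + 131\right) 273 - 162}{119951 - 97889} = \frac{264 \cdot 273 - 162}{22062} = \left(72072 - 162\right) \frac{1}{22062} = 71910 \cdot \frac{1}{22062} = \frac{11985}{3677}$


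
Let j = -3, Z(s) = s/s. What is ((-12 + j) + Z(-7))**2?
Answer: 196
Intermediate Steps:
Z(s) = 1
((-12 + j) + Z(-7))**2 = ((-12 - 3) + 1)**2 = (-15 + 1)**2 = (-14)**2 = 196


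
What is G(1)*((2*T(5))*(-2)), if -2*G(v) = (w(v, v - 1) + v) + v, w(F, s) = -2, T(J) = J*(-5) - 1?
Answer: 0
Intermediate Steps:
T(J) = -1 - 5*J (T(J) = -5*J - 1 = -1 - 5*J)
G(v) = 1 - v (G(v) = -((-2 + v) + v)/2 = -(-2 + 2*v)/2 = 1 - v)
G(1)*((2*T(5))*(-2)) = (1 - 1*1)*((2*(-1 - 5*5))*(-2)) = (1 - 1)*((2*(-1 - 25))*(-2)) = 0*((2*(-26))*(-2)) = 0*(-52*(-2)) = 0*104 = 0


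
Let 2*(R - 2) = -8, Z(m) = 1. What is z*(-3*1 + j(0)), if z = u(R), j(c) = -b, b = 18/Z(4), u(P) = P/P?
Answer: -21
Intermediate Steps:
R = -2 (R = 2 + (1/2)*(-8) = 2 - 4 = -2)
u(P) = 1
b = 18 (b = 18/1 = 18*1 = 18)
j(c) = -18 (j(c) = -1*18 = -18)
z = 1
z*(-3*1 + j(0)) = 1*(-3*1 - 18) = 1*(-3 - 18) = 1*(-21) = -21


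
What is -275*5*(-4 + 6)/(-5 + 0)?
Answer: 550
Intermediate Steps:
-275*5*(-4 + 6)/(-5 + 0) = -275*5*2/(-5) = -2750*(-1)/5 = -275*(-2) = 550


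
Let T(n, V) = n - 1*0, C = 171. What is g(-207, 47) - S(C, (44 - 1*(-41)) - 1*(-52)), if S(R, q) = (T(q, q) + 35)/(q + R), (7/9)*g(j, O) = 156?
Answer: 15401/77 ≈ 200.01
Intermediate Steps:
g(j, O) = 1404/7 (g(j, O) = (9/7)*156 = 1404/7)
T(n, V) = n (T(n, V) = n + 0 = n)
S(R, q) = (35 + q)/(R + q) (S(R, q) = (q + 35)/(q + R) = (35 + q)/(R + q))
g(-207, 47) - S(C, (44 - 1*(-41)) - 1*(-52)) = 1404/7 - (35 + ((44 - 1*(-41)) - 1*(-52)))/(171 + ((44 - 1*(-41)) - 1*(-52))) = 1404/7 - (35 + ((44 + 41) + 52))/(171 + ((44 + 41) + 52)) = 1404/7 - (35 + (85 + 52))/(171 + (85 + 52)) = 1404/7 - (35 + 137)/(171 + 137) = 1404/7 - 172/308 = 1404/7 - 1*43/77 = 1404/7 - 43/77 = 15401/77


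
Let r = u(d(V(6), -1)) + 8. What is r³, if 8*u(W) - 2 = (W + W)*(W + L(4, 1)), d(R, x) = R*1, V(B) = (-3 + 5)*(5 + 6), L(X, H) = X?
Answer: 221445125/64 ≈ 3.4601e+6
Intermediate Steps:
V(B) = 22 (V(B) = 2*11 = 22)
d(R, x) = R
u(W) = ¼ + W*(4 + W)/4 (u(W) = ¼ + ((W + W)*(W + 4))/8 = ¼ + ((2*W)*(4 + W))/8 = ¼ + (2*W*(4 + W))/8 = ¼ + W*(4 + W)/4)
r = 605/4 (r = (¼ + 22 + (¼)*22²) + 8 = (¼ + 22 + (¼)*484) + 8 = (¼ + 22 + 121) + 8 = 573/4 + 8 = 605/4 ≈ 151.25)
r³ = (605/4)³ = 221445125/64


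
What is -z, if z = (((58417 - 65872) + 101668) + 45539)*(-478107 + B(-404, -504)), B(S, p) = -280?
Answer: 66855540024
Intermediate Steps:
z = -66855540024 (z = (((58417 - 65872) + 101668) + 45539)*(-478107 - 280) = ((-7455 + 101668) + 45539)*(-478387) = (94213 + 45539)*(-478387) = 139752*(-478387) = -66855540024)
-z = -1*(-66855540024) = 66855540024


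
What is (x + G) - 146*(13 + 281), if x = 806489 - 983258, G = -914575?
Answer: -1134268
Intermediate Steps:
x = -176769
(x + G) - 146*(13 + 281) = (-176769 - 914575) - 146*(13 + 281) = -1091344 - 146*294 = -1091344 - 1*42924 = -1091344 - 42924 = -1134268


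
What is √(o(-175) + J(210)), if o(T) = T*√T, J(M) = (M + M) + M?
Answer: √(630 - 875*I*√7) ≈ 38.918 - 29.742*I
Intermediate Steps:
J(M) = 3*M (J(M) = 2*M + M = 3*M)
o(T) = T^(3/2)
√(o(-175) + J(210)) = √((-175)^(3/2) + 3*210) = √(-875*I*√7 + 630) = √(630 - 875*I*√7)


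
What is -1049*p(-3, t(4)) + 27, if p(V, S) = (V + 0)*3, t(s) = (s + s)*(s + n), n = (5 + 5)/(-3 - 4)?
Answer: 9468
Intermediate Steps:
n = -10/7 (n = 10/(-7) = 10*(-⅐) = -10/7 ≈ -1.4286)
t(s) = 2*s*(-10/7 + s) (t(s) = (s + s)*(s - 10/7) = (2*s)*(-10/7 + s) = 2*s*(-10/7 + s))
p(V, S) = 3*V (p(V, S) = V*3 = 3*V)
-1049*p(-3, t(4)) + 27 = -3147*(-3) + 27 = -1049*(-9) + 27 = 9441 + 27 = 9468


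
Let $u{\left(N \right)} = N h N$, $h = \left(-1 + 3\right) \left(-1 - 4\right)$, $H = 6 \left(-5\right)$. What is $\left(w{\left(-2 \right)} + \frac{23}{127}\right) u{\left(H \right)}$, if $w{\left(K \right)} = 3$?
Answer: $- \frac{3636000}{127} \approx -28630.0$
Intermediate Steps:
$H = -30$
$h = -10$ ($h = 2 \left(-5\right) = -10$)
$u{\left(N \right)} = - 10 N^{2}$ ($u{\left(N \right)} = N \left(-10\right) N = - 10 N N = - 10 N^{2}$)
$\left(w{\left(-2 \right)} + \frac{23}{127}\right) u{\left(H \right)} = \left(3 + \frac{23}{127}\right) \left(- 10 \left(-30\right)^{2}\right) = \left(3 + 23 \cdot \frac{1}{127}\right) \left(\left(-10\right) 900\right) = \left(3 + \frac{23}{127}\right) \left(-9000\right) = \frac{404}{127} \left(-9000\right) = - \frac{3636000}{127}$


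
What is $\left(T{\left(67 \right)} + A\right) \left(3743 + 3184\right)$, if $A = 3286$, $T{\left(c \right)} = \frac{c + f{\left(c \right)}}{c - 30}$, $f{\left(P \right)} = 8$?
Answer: $\frac{842718039}{37} \approx 2.2776 \cdot 10^{7}$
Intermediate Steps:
$T{\left(c \right)} = \frac{8 + c}{-30 + c}$ ($T{\left(c \right)} = \frac{c + 8}{c - 30} = \frac{8 + c}{-30 + c}$)
$\left(T{\left(67 \right)} + A\right) \left(3743 + 3184\right) = \left(\frac{8 + 67}{-30 + 67} + 3286\right) \left(3743 + 3184\right) = \left(\frac{1}{37} \cdot 75 + 3286\right) 6927 = \left(\frac{75}{37} + 3286\right) 6927 = \frac{121657}{37} \cdot 6927 = \frac{842718039}{37}$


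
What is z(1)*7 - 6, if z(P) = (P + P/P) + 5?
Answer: 43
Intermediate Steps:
z(P) = 6 + P (z(P) = (P + 1) + 5 = (1 + P) + 5 = 6 + P)
z(1)*7 - 6 = (6 + 1)*7 - 6 = 7*7 - 6 = 49 - 6 = 43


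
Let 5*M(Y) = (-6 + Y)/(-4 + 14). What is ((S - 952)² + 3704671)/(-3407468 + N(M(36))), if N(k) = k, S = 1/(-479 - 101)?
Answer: -1551133094321/1146272033360 ≈ -1.3532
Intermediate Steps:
S = -1/580 (S = 1/(-580) = -1/580 ≈ -0.0017241)
M(Y) = -3/25 + Y/50 (M(Y) = ((-6 + Y)/(-4 + 14))/5 = ((-6 + Y)/10)/5 = ((-6 + Y)*(⅒))/5 = (-⅗ + Y/10)/5 = -3/25 + Y/50)
((S - 952)² + 3704671)/(-3407468 + N(M(36))) = ((-1/580 - 952)² + 3704671)/(-3407468 + (-3/25 + (1/50)*36)) = ((-552161/580)² + 3704671)/(-3407468 + (-3/25 + 18/25)) = (304881769921/336400 + 3704671)/(-3407468 + ⅗) = 1551133094321/(336400*(-17037337/5)) = (1551133094321/336400)*(-5/17037337) = -1551133094321/1146272033360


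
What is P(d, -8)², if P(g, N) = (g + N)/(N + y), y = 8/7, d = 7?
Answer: 49/2304 ≈ 0.021267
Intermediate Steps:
y = 8/7 (y = 8*(⅐) = 8/7 ≈ 1.1429)
P(g, N) = (N + g)/(8/7 + N) (P(g, N) = (g + N)/(N + 8/7) = (N + g)/(8/7 + N))
P(d, -8)² = (7*(-8 + 7)/(8 + 7*(-8)))² = (7*(-1)/(8 - 56))² = (7*(-1)/(-48))² = (7*(-1/48)*(-1))² = (7/48)² = 49/2304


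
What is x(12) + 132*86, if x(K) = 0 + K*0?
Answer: 11352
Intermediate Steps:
x(K) = 0 (x(K) = 0 + 0 = 0)
x(12) + 132*86 = 0 + 132*86 = 0 + 11352 = 11352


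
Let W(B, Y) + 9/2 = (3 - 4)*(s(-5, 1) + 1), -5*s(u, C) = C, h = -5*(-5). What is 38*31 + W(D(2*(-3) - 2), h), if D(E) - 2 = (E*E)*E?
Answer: 11727/10 ≈ 1172.7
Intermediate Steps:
D(E) = 2 + E³ (D(E) = 2 + (E*E)*E = 2 + E²*E = 2 + E³)
h = 25
s(u, C) = -C/5
W(B, Y) = -53/10 (W(B, Y) = -9/2 + (3 - 4)*(-⅕*1 + 1) = -9/2 - (-⅕ + 1) = -9/2 - 1*⅘ = -9/2 - ⅘ = -53/10)
38*31 + W(D(2*(-3) - 2), h) = 38*31 - 53/10 = 1178 - 53/10 = 11727/10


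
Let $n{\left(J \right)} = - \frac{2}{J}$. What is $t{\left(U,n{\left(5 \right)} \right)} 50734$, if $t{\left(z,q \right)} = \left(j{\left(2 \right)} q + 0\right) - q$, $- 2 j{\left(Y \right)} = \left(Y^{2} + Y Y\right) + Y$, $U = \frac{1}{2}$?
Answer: $\frac{608808}{5} \approx 1.2176 \cdot 10^{5}$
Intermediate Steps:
$U = \frac{1}{2} \approx 0.5$
$j{\left(Y \right)} = - Y^{2} - \frac{Y}{2}$ ($j{\left(Y \right)} = - \frac{\left(Y^{2} + Y Y\right) + Y}{2} = - \frac{\left(Y^{2} + Y^{2}\right) + Y}{2} = - \frac{2 Y^{2} + Y}{2} = - \frac{Y + 2 Y^{2}}{2} = - Y^{2} - \frac{Y}{2}$)
$t{\left(z,q \right)} = - 6 q$ ($t{\left(z,q \right)} = \left(\left(-1\right) 2 \left(\frac{1}{2} + 2\right) q + 0\right) - q = \left(\left(-1\right) 2 \cdot \frac{5}{2} q + 0\right) - q = \left(- 5 q + 0\right) - q = - 5 q - q = - 6 q$)
$t{\left(U,n{\left(5 \right)} \right)} 50734 = - 6 \left(- \frac{2}{5}\right) 50734 = - 6 \left(\left(-2\right) \frac{1}{5}\right) 50734 = \left(-6\right) \left(- \frac{2}{5}\right) 50734 = \frac{12}{5} \cdot 50734 = \frac{608808}{5}$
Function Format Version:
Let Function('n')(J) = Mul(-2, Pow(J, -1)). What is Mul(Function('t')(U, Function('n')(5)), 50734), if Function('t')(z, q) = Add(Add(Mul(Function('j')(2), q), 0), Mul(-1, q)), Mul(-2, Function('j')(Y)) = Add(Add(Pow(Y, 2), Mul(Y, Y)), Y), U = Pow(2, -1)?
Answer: Rational(608808, 5) ≈ 1.2176e+5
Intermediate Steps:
U = Rational(1, 2) ≈ 0.50000
Function('j')(Y) = Add(Mul(-1, Pow(Y, 2)), Mul(Rational(-1, 2), Y)) (Function('j')(Y) = Mul(Rational(-1, 2), Add(Add(Pow(Y, 2), Mul(Y, Y)), Y)) = Mul(Rational(-1, 2), Add(Add(Pow(Y, 2), Pow(Y, 2)), Y)) = Mul(Rational(-1, 2), Add(Mul(2, Pow(Y, 2)), Y)) = Mul(Rational(-1, 2), Add(Y, Mul(2, Pow(Y, 2)))) = Add(Mul(-1, Pow(Y, 2)), Mul(Rational(-1, 2), Y)))
Function('t')(z, q) = Mul(-6, q) (Function('t')(z, q) = Add(Add(Mul(Mul(-1, 2, Add(Rational(1, 2), 2)), q), 0), Mul(-1, q)) = Add(Add(Mul(Mul(-1, 2, Rational(5, 2)), q), 0), Mul(-1, q)) = Add(Add(Mul(-5, q), 0), Mul(-1, q)) = Add(Mul(-5, q), Mul(-1, q)) = Mul(-6, q))
Mul(Function('t')(U, Function('n')(5)), 50734) = Mul(Mul(-6, Mul(-2, Pow(5, -1))), 50734) = Mul(Mul(-6, Mul(-2, Rational(1, 5))), 50734) = Mul(Mul(-6, Rational(-2, 5)), 50734) = Mul(Rational(12, 5), 50734) = Rational(608808, 5)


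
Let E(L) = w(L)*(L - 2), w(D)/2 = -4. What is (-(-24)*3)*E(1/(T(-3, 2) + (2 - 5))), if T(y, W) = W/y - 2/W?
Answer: 8928/7 ≈ 1275.4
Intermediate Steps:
w(D) = -8 (w(D) = 2*(-4) = -8)
T(y, W) = -2/W + W/y
E(L) = 16 - 8*L (E(L) = -8*(L - 2) = -8*(-2 + L) = 16 - 8*L)
(-(-24)*3)*E(1/(T(-3, 2) + (2 - 5))) = (-(-24)*3)*(16 - 8/((-2/2 + 2/(-3)) + (2 - 5))) = (-6*(-12))*(16 - 8/((-2*1/2 + 2*(-1/3)) - 3)) = 72*(16 - 8/((-1 - 2/3) - 3)) = 72*(16 - 8/(-5/3 - 3)) = 72*(16 - 8/(-14/3)) = 72*(16 - 8*(-3/14)) = 72*(16 + 12/7) = 72*(124/7) = 8928/7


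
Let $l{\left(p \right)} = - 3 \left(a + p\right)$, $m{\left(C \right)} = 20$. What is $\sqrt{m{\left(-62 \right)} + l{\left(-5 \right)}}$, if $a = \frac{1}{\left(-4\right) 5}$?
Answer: $\frac{\sqrt{3515}}{10} \approx 5.9287$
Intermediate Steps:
$a = - \frac{1}{20}$ ($a = \frac{1}{-20} = - \frac{1}{20} \approx -0.05$)
$l{\left(p \right)} = \frac{3}{20} - 3 p$ ($l{\left(p \right)} = - 3 \left(- \frac{1}{20} + p\right) = \frac{3}{20} - 3 p$)
$\sqrt{m{\left(-62 \right)} + l{\left(-5 \right)}} = \sqrt{20 + \left(\frac{3}{20} - -15\right)} = \sqrt{20 + \left(\frac{3}{20} + 15\right)} = \sqrt{20 + \frac{303}{20}} = \sqrt{\frac{703}{20}} = \frac{\sqrt{3515}}{10}$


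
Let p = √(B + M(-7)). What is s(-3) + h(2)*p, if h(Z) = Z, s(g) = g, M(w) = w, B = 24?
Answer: -3 + 2*√17 ≈ 5.2462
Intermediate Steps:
p = √17 (p = √(24 - 7) = √17 ≈ 4.1231)
s(-3) + h(2)*p = -3 + 2*√17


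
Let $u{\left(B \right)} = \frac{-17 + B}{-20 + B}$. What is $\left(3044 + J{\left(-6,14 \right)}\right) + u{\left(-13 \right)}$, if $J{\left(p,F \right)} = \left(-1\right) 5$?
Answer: $\frac{33439}{11} \approx 3039.9$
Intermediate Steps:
$J{\left(p,F \right)} = -5$
$u{\left(B \right)} = \frac{-17 + B}{-20 + B}$
$\left(3044 + J{\left(-6,14 \right)}\right) + u{\left(-13 \right)} = \left(3044 - 5\right) + \frac{-17 - 13}{-20 - 13} = 3039 + \frac{1}{-33} \left(-30\right) = 3039 - - \frac{10}{11} = 3039 + \frac{10}{11} = \frac{33439}{11}$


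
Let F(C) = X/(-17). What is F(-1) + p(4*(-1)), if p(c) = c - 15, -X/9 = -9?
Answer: -404/17 ≈ -23.765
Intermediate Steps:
X = 81 (X = -9*(-9) = 81)
p(c) = -15 + c
F(C) = -81/17 (F(C) = 81/(-17) = 81*(-1/17) = -81/17)
F(-1) + p(4*(-1)) = -81/17 + (-15 + 4*(-1)) = -81/17 + (-15 - 4) = -81/17 - 19 = -404/17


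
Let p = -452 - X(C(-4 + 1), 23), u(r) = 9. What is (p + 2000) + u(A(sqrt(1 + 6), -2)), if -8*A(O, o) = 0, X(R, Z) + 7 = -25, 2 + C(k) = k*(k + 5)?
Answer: 1589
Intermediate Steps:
C(k) = -2 + k*(5 + k) (C(k) = -2 + k*(k + 5) = -2 + k*(5 + k))
X(R, Z) = -32 (X(R, Z) = -7 - 25 = -32)
A(O, o) = 0 (A(O, o) = -1/8*0 = 0)
p = -420 (p = -452 - 1*(-32) = -452 + 32 = -420)
(p + 2000) + u(A(sqrt(1 + 6), -2)) = (-420 + 2000) + 9 = 1580 + 9 = 1589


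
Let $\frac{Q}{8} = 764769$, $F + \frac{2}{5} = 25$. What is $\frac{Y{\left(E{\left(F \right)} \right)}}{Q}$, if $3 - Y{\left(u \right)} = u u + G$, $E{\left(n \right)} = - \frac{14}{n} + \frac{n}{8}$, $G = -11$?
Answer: $\frac{186885359}{148098434572800} \approx 1.2619 \cdot 10^{-6}$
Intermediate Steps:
$F = \frac{123}{5}$ ($F = - \frac{2}{5} + 25 = \frac{123}{5} \approx 24.6$)
$Q = 6118152$ ($Q = 8 \cdot 764769 = 6118152$)
$E{\left(n \right)} = - \frac{14}{n} + \frac{n}{8}$ ($E{\left(n \right)} = - \frac{14}{n} + n \frac{1}{8} = - \frac{14}{n} + \frac{n}{8}$)
$Y{\left(u \right)} = 14 - u^{2}$ ($Y{\left(u \right)} = 3 - \left(u u - 11\right) = 3 - \left(u^{2} - 11\right) = 3 - \left(-11 + u^{2}\right) = 14 - u^{2}$)
$\frac{Y{\left(E{\left(F \right)} \right)}}{Q} = \frac{14 - \left(- \frac{14}{\frac{123}{5}} + \frac{1}{8} \cdot \frac{123}{5}\right)^{2}}{6118152} = \left(14 - \left(\left(-14\right) \frac{5}{123} + \frac{123}{40}\right)^{2}\right) \frac{1}{6118152} = \left(14 - \left(- \frac{70}{123} + \frac{123}{40}\right)^{2}\right) \frac{1}{6118152} = \left(14 - \left(\frac{12329}{4920}\right)^{2}\right) \frac{1}{6118152} = \left(14 - \frac{152004241}{24206400}\right) \frac{1}{6118152} = \frac{186885359}{24206400} \cdot \frac{1}{6118152} = \frac{186885359}{148098434572800}$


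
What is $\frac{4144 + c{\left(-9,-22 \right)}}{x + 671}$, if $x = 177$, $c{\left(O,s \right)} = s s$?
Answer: $\frac{1157}{212} \approx 5.4576$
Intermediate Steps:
$c{\left(O,s \right)} = s^{2}$
$\frac{4144 + c{\left(-9,-22 \right)}}{x + 671} = \frac{4144 + \left(-22\right)^{2}}{177 + 671} = \frac{4144 + 484}{848} = 4628 \cdot \frac{1}{848} = \frac{1157}{212}$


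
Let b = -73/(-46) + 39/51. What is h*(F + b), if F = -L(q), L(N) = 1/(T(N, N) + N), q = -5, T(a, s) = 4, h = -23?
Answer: -2621/34 ≈ -77.088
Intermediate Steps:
L(N) = 1/(4 + N)
b = 1839/782 (b = -73*(-1/46) + 39*(1/51) = 73/46 + 13/17 = 1839/782 ≈ 2.3517)
F = 1 (F = -1/(4 - 5) = -1/(-1) = -1*(-1) = 1)
h*(F + b) = -23*(1 + 1839/782) = -23*2621/782 = -2621/34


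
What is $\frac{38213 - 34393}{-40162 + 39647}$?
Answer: $- \frac{764}{103} \approx -7.4175$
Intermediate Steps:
$\frac{38213 - 34393}{-40162 + 39647} = \frac{3820}{-515} = 3820 \left(- \frac{1}{515}\right) = - \frac{764}{103}$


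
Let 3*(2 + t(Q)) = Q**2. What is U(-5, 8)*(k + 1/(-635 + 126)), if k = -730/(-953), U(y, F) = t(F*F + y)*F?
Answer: 3434384200/485077 ≈ 7080.1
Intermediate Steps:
t(Q) = -2 + Q**2/3
U(y, F) = F*(-2 + (y + F**2)**2/3) (U(y, F) = (-2 + (F*F + y)**2/3)*F = (-2 + (F**2 + y)**2/3)*F = (-2 + (y + F**2)**2/3)*F = F*(-2 + (y + F**2)**2/3))
k = 730/953 (k = -730*(-1/953) = 730/953 ≈ 0.76600)
U(-5, 8)*(k + 1/(-635 + 126)) = ((1/3)*8*(-6 + (-5 + 8**2)**2))*(730/953 + 1/(-635 + 126)) = ((1/3)*8*(-6 + (-5 + 64)**2))*(730/953 + 1/(-509)) = ((1/3)*8*(-6 + 59**2))*(730/953 - 1/509) = ((1/3)*8*(-6 + 3481))*(370617/485077) = ((1/3)*8*3475)*(370617/485077) = (27800/3)*(370617/485077) = 3434384200/485077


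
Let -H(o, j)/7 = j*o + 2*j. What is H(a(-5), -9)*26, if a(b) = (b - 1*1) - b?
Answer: 1638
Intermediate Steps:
a(b) = -1 (a(b) = (b - 1) - b = (-1 + b) - b = -1)
H(o, j) = -14*j - 7*j*o (H(o, j) = -7*(j*o + 2*j) = -7*(2*j + j*o) = -14*j - 7*j*o)
H(a(-5), -9)*26 = -7*(-9)*(2 - 1)*26 = -7*(-9)*1*26 = 63*26 = 1638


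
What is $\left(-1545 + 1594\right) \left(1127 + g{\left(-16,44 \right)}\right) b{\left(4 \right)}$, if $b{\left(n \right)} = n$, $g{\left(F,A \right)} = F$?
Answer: $217756$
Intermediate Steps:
$\left(-1545 + 1594\right) \left(1127 + g{\left(-16,44 \right)}\right) b{\left(4 \right)} = \left(-1545 + 1594\right) \left(1127 - 16\right) 4 = 49 \cdot 1111 \cdot 4 = 54439 \cdot 4 = 217756$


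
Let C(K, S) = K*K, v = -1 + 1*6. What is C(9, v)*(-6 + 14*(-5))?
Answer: -6156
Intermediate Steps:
v = 5 (v = -1 + 6 = 5)
C(K, S) = K**2
C(9, v)*(-6 + 14*(-5)) = 9**2*(-6 + 14*(-5)) = 81*(-6 - 70) = 81*(-76) = -6156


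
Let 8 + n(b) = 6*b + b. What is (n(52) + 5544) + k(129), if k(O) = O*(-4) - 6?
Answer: 5378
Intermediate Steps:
k(O) = -6 - 4*O (k(O) = -4*O - 6 = -6 - 4*O)
n(b) = -8 + 7*b (n(b) = -8 + (6*b + b) = -8 + 7*b)
(n(52) + 5544) + k(129) = ((-8 + 7*52) + 5544) + (-6 - 4*129) = ((-8 + 364) + 5544) + (-6 - 516) = (356 + 5544) - 522 = 5900 - 522 = 5378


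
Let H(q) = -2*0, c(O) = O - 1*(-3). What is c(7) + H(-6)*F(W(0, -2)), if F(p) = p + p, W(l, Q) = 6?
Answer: 10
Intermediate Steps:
F(p) = 2*p
c(O) = 3 + O (c(O) = O + 3 = 3 + O)
H(q) = 0
c(7) + H(-6)*F(W(0, -2)) = (3 + 7) + 0*(2*6) = 10 + 0*12 = 10 + 0 = 10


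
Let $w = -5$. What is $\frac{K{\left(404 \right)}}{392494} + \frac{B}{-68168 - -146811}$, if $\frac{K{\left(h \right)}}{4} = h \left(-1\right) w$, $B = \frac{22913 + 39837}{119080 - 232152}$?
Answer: $\frac{17956331768295}{872545688688056} \approx 0.020579$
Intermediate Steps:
$B = - \frac{31375}{56536}$ ($B = \frac{62750}{-113072} = 62750 \left(- \frac{1}{113072}\right) = - \frac{31375}{56536} \approx -0.55496$)
$K{\left(h \right)} = 20 h$ ($K{\left(h \right)} = 4 h \left(-1\right) \left(-5\right) = 4 - h \left(-5\right) = 4 \cdot 5 h = 20 h$)
$\frac{K{\left(404 \right)}}{392494} + \frac{B}{-68168 - -146811} = \frac{20 \cdot 404}{392494} - \frac{31375}{56536 \left(-68168 - -146811\right)} = 8080 \cdot \frac{1}{392494} - \frac{31375}{56536 \left(-68168 + 146811\right)} = \frac{4040}{196247} - \frac{31375}{56536 \cdot 78643} = \frac{4040}{196247} - \frac{31375}{4446160648} = \frac{17956331768295}{872545688688056}$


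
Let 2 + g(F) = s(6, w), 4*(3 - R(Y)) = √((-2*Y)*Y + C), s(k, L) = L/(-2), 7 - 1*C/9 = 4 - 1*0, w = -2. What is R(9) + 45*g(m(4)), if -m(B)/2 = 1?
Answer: -42 - 3*I*√15/4 ≈ -42.0 - 2.9047*I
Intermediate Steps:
C = 27 (C = 63 - 9*(4 - 1*0) = 63 - 9*(4 + 0) = 63 - 9*4 = 63 - 36 = 27)
m(B) = -2 (m(B) = -2*1 = -2)
s(k, L) = -L/2 (s(k, L) = L*(-½) = -L/2)
R(Y) = 3 - √(27 - 2*Y²)/4 (R(Y) = 3 - √((-2*Y)*Y + 27)/4 = 3 - √(-2*Y² + 27)/4 = 3 - √(27 - 2*Y²)/4)
g(F) = -1 (g(F) = -2 - ½*(-2) = -2 + 1 = -1)
R(9) + 45*g(m(4)) = (3 - √(27 - 2*9²)/4) + 45*(-1) = (3 - √(27 - 2*81)/4) - 45 = (3 - √(27 - 162)/4) - 45 = (3 - 3*I*√15/4) - 45 = -42 - 3*I*√15/4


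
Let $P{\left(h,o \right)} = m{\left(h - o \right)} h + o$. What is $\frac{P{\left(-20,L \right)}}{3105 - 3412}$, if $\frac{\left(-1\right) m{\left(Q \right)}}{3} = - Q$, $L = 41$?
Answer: $- \frac{3701}{307} \approx -12.055$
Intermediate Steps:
$m{\left(Q \right)} = 3 Q$ ($m{\left(Q \right)} = - 3 \left(- Q\right) = 3 Q$)
$P{\left(h,o \right)} = o + h \left(- 3 o + 3 h\right)$ ($P{\left(h,o \right)} = 3 \left(h - o\right) h + o = \left(- 3 o + 3 h\right) h + o = h \left(- 3 o + 3 h\right) + o = o + h \left(- 3 o + 3 h\right)$)
$\frac{P{\left(-20,L \right)}}{3105 - 3412} = \frac{41 + 3 \left(-20\right) \left(-20 - 41\right)}{3105 - 3412} = \frac{41 + 3 \left(-20\right) \left(-20 - 41\right)}{-307} = \left(41 + 3 \left(-20\right) \left(-61\right)\right) \left(- \frac{1}{307}\right) = \left(41 + 3660\right) \left(- \frac{1}{307}\right) = 3701 \left(- \frac{1}{307}\right) = - \frac{3701}{307}$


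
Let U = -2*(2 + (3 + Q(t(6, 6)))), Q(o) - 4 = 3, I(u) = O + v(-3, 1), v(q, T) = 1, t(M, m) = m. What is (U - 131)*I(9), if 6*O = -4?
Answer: -155/3 ≈ -51.667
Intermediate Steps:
O = -2/3 (O = (1/6)*(-4) = -2/3 ≈ -0.66667)
I(u) = 1/3 (I(u) = -2/3 + 1 = 1/3)
Q(o) = 7 (Q(o) = 4 + 3 = 7)
U = -24 (U = -2*(2 + (3 + 7)) = -2*(2 + 10) = -2*12 = -24)
(U - 131)*I(9) = (-24 - 131)*(1/3) = -155*1/3 = -155/3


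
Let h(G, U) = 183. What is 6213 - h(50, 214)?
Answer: 6030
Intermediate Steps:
6213 - h(50, 214) = 6213 - 1*183 = 6213 - 183 = 6030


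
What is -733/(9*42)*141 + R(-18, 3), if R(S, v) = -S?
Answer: -32183/126 ≈ -255.42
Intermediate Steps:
-733/(9*42)*141 + R(-18, 3) = -733/(9*42)*141 - 1*(-18) = -733/378*141 + 18 = -34451/126 + 18 = -32183/126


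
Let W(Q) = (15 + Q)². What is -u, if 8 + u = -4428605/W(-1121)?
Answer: 14214493/1223236 ≈ 11.620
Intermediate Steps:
u = -14214493/1223236 (u = -8 - 4428605/(15 - 1121)² = -8 - 4428605/((-1106)²) = -8 - 4428605/1223236 = -14214493/1223236 ≈ -11.620)
-u = -1*(-14214493/1223236) = 14214493/1223236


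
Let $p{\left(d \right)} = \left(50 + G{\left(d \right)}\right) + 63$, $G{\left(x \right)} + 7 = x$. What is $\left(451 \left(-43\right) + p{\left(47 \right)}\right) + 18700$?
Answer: $-540$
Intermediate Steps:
$G{\left(x \right)} = -7 + x$
$p{\left(d \right)} = 106 + d$ ($p{\left(d \right)} = \left(50 + \left(-7 + d\right)\right) + 63 = \left(43 + d\right) + 63 = 106 + d$)
$\left(451 \left(-43\right) + p{\left(47 \right)}\right) + 18700 = \left(451 \left(-43\right) + \left(106 + 47\right)\right) + 18700 = \left(-19393 + 153\right) + 18700 = -19240 + 18700 = -540$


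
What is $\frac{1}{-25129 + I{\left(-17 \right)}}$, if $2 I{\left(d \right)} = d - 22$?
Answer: $- \frac{2}{50297} \approx -3.9764 \cdot 10^{-5}$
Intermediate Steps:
$I{\left(d \right)} = -11 + \frac{d}{2}$ ($I{\left(d \right)} = \frac{d - 22}{2} = \frac{-22 + d}{2} = -11 + \frac{d}{2}$)
$\frac{1}{-25129 + I{\left(-17 \right)}} = \frac{1}{-25129 + \left(-11 + \frac{1}{2} \left(-17\right)\right)} = \frac{1}{-25129 - \frac{39}{2}} = \frac{1}{- \frac{50297}{2}} = - \frac{2}{50297}$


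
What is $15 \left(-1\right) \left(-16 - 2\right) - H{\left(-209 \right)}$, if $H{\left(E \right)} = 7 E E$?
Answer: $-305497$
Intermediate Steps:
$H{\left(E \right)} = 7 E^{2}$
$15 \left(-1\right) \left(-16 - 2\right) - H{\left(-209 \right)} = 15 \left(-1\right) \left(-16 - 2\right) - 7 \left(-209\right)^{2} = \left(-15\right) \left(-18\right) - 7 \cdot 43681 = 270 - 305767 = -305497$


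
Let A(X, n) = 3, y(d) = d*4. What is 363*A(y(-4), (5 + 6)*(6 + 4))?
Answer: 1089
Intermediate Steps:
y(d) = 4*d
363*A(y(-4), (5 + 6)*(6 + 4)) = 363*3 = 1089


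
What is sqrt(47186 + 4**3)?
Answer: 15*sqrt(210) ≈ 217.37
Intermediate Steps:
sqrt(47186 + 4**3) = sqrt(47186 + 64) = sqrt(47250) = 15*sqrt(210)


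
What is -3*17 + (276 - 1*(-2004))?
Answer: 2229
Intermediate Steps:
-3*17 + (276 - 1*(-2004)) = -51 + (276 + 2004) = -51 + 2280 = 2229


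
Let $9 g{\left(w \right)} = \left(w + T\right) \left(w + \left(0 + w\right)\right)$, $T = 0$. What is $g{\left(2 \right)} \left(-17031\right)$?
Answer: $- \frac{45416}{3} \approx -15139.0$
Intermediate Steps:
$g{\left(w \right)} = \frac{2 w^{2}}{9}$ ($g{\left(w \right)} = \frac{\left(w + 0\right) \left(w + \left(0 + w\right)\right)}{9} = \frac{w \left(w + w\right)}{9} = \frac{w 2 w}{9} = \frac{2 w^{2}}{9}$)
$g{\left(2 \right)} \left(-17031\right) = \frac{2 \cdot 2^{2}}{9} \left(-17031\right) = \frac{2}{9} \cdot 4 \left(-17031\right) = \frac{8}{9} \left(-17031\right) = - \frac{45416}{3}$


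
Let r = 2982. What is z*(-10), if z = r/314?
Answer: -14910/157 ≈ -94.968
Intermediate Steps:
z = 1491/157 (z = 2982/314 = 2982*(1/314) = 1491/157 ≈ 9.4968)
z*(-10) = (1491/157)*(-10) = -14910/157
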